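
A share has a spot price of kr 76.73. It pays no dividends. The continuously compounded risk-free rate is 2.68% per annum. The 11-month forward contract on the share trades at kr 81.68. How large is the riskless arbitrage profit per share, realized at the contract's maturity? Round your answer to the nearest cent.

kr 3.04 per share

Fair forward: F* = S·e^(carry·T), with carry = r = 0.0268
F* = 76.73 · e^(0.0268 × 11/12) = 76.73 · e^0.024567 = 76.73 × 1.024871 = kr 78.6384
Market kr 81.68 > fair kr 78.6384: forward overpriced → cash-and-carry (buy spot, short the forward).
At maturity, profit = |F_mkt − F*| = |81.68 − 78.6384| = kr 3.04 per share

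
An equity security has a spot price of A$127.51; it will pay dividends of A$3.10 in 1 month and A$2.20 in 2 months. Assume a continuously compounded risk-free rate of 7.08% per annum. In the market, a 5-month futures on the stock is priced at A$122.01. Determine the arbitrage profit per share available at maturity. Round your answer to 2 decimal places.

PV(dividends) I = 3.10·e^(−0.0708·1/12) + 2.20·e^(−0.0708·2/12) = 5.2560
Fair futures F* = (S − I)·e^(rT) = (127.51 − 5.2560)·e^0.029500 = 122.2540 × 1.029939 = 125.9142
Market A$122.01 < fair 125.9142: forward underpriced → reverse cash-and-carry (short the stock, invest proceeds at r, pay the dividends, go long the forward).
Profit at T = |F_mkt − F*| = |122.01 − 125.9142| = A$3.90 per share

A$3.90 per share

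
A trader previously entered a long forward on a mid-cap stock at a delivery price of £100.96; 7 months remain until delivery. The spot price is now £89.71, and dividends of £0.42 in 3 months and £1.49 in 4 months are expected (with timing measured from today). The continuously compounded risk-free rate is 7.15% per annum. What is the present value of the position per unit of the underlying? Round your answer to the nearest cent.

-£8.99

PV(remaining dividends) I = 0.42·e^(−0.0715·3/12) + 1.49·e^(−0.0715·4/12) = 1.8675
Current forward F = (S − I)·e^(rT) = (89.71 − 1.8675)·e^(0.0715·7/12) = 87.8425 × 1.042590 = 91.5837
Value (long) = (F − K)·e^(−rT) = (91.5837 − 100.96) × 0.959149 = -8.9933
Value = -£8.99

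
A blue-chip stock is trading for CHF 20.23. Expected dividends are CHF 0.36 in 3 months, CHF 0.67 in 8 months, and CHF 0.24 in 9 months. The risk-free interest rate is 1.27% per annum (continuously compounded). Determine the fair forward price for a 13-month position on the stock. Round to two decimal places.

PV(dividends) I = 0.36·e^(−0.0127·3/12) + 0.67·e^(−0.0127·8/12) + 0.24·e^(−0.0127·9/12)
I = 0.3589 + 0.6644 + 0.2377 = 1.2610
F = (S − I)·e^(rT) = (20.23 − 1.2610) · e^(0.0127·13/12)
= 18.9690 · e^0.013758 = 18.9690 × 1.013853 = CHF 19.23

CHF 19.23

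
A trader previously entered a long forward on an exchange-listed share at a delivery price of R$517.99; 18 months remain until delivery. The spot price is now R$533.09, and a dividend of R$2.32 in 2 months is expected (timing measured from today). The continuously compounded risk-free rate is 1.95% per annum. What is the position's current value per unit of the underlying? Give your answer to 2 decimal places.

PV(remaining dividends) I = 2.32·e^(−0.0195·2/12) = 2.3125
Current forward F = (S − I)·e^(rT) = (533.09 − 2.3125)·e^(0.0195·18/12) = 530.7775 × 1.029682 = 546.5320
Value (long) = (F − K)·e^(−rT) = (546.5320 − 517.99) × 0.971174 = 27.7192
Value = R$27.72

R$27.72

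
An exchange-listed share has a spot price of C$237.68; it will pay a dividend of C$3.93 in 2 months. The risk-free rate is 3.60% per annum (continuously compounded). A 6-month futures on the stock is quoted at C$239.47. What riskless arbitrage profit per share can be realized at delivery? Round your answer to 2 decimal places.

C$1.45 per share

PV(dividends) I = 3.93·e^(−0.0360·2/12) = 3.9065
Fair futures F* = (S − I)·e^(rT) = (237.68 − 3.9065)·e^0.018000 = 233.7735 × 1.018163 = 238.0195
Market C$239.47 > fair 238.0195: forward overpriced → cash-and-carry (borrow at r, buy the stock and collect the dividends, short the forward).
Profit at T = |F_mkt − F*| = |239.47 − 238.0195| = C$1.45 per share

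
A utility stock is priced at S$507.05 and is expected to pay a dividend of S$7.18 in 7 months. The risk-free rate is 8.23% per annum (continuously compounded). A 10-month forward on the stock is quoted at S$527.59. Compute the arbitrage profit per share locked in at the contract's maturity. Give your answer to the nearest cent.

PV(dividends) I = 7.18·e^(−0.0823·7/12) = 6.8434
Fair forward F* = (S − I)·e^(rT) = (507.05 − 6.8434)·e^0.068583 = 500.2066 × 1.070990 = 535.7163
Market S$527.59 < fair 535.7163: forward underpriced → reverse cash-and-carry (short the stock, invest proceeds at r, pay the dividends, go long the forward).
Profit at T = |F_mkt − F*| = |527.59 − 535.7163| = S$8.13 per share

S$8.13 per share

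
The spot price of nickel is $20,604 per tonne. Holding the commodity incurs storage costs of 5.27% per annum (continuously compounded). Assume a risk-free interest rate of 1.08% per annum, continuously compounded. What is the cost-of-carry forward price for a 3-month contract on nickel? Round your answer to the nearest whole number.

$20,934 per tonne

Net carry = r + u − y = 0.0108 + 0.0527 − 0.0000 = 0.0635
F = S·e^((r+u−y)T) = 20604 · e^(0.0635 × 3/12) = 20604 · e^0.015875
= 20604 × 1.016002 = $20,934 per tonne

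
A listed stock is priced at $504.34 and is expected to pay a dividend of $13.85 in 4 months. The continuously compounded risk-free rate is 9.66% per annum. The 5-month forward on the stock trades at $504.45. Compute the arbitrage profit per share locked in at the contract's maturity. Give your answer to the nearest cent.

$6.64 per share

PV(dividends) I = 13.85·e^(−0.0966·4/12) = 13.4111
Fair forward F* = (S − I)·e^(rT) = (504.34 − 13.4111)·e^0.040250 = 490.9289 × 1.041071 = 511.0918
Market $504.45 < fair 511.0918: forward underpriced → reverse cash-and-carry (short the stock, invest proceeds at r, pay the dividends, go long the forward).
Profit at T = |F_mkt − F*| = |504.45 − 511.0918| = $6.64 per share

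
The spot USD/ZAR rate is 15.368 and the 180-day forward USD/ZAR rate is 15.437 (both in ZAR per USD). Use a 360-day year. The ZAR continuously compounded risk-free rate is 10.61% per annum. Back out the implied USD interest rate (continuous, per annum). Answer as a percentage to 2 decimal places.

F = S·e^((r_ZAR − r_USD)T) ⇒ r_USD = r_ZAR − ln(F/S)/T
ln(15.437/15.368) = 0.004480; /(180/360) = 0.008960
r_USD = 0.1061 − 0.008960 = 0.097140
r_USD = 9.71%

9.71%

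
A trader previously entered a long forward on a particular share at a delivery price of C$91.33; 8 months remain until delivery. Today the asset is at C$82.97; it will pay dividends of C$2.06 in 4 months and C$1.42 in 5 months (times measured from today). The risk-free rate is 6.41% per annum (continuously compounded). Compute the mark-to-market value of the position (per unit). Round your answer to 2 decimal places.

PV(remaining dividends) I = 2.06·e^(−0.0641·4/12) + 1.42·e^(−0.0641·5/12) = 3.3990
Current forward F = (S − I)·e^(rT) = (82.97 − 3.3990)·e^(0.0641·8/12) = 79.5710 × 1.043660 = 83.0451
Value (long) = (F − K)·e^(−rT) = (83.0451 − 91.33) × 0.958167 = -7.9383
Value = -C$7.94

-C$7.94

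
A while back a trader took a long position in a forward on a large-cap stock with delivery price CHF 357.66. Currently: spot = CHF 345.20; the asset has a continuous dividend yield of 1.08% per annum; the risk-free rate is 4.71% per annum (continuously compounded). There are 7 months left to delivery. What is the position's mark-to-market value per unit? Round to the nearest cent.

-CHF 4.93

Current fair forward for the remaining 7 months: F = S·e^((r − q)·T), (r − q) = 0.0471 − 0.0108 = 0.0363
F = 345.20 · e^(0.0363 × 7/12) = 345.20 × 1.021401 = 352.5876
Value of long forward = (F − K)·e^(−rT) = (352.5876 − 357.66) · e^(−0.0471·7/12)
= -5.0724 × 0.972899 = -4.93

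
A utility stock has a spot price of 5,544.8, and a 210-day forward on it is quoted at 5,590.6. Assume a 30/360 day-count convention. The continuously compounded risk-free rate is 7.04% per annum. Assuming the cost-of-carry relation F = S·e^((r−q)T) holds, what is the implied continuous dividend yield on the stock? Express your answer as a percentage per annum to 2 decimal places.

From F = S·e^((r−q)T): (r − q) = ln(F/S)/T
ln(5590.6/5544.8) = ln(1.008260) = 0.008226
(r − q) = 0.008226 / (210/360) = 0.014102
q = r − ln(F/S)/T = 0.0704 − 0.014102 = 0.056298
q = 5.63%

5.63%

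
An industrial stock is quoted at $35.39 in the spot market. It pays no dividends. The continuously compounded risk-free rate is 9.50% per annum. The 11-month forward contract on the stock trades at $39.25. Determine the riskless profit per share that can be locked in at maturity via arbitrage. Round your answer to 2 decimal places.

$0.64 per share

Fair forward: F* = S·e^(carry·T), with carry = r = 0.0950
F* = 35.39 · e^(0.0950 × 11/12) = 35.39 · e^0.087083 = 35.39 × 1.090987 = $38.6100
Market $39.25 > fair $38.6100: forward overpriced → cash-and-carry (buy spot, short the forward).
At maturity, profit = |F_mkt − F*| = |39.25 − 38.6100| = $0.64 per share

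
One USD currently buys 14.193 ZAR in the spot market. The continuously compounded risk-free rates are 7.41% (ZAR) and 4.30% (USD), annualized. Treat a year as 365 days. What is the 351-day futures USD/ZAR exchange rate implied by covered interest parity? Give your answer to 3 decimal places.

F = S·e^((r_ZAR − r_USD)T) = 14.193 · e^((0.0741 − 0.0430) × 351/365)
= 14.193 · e^0.029907 = 14.193 × 1.030359
F = 14.624 ZAR per USD

14.624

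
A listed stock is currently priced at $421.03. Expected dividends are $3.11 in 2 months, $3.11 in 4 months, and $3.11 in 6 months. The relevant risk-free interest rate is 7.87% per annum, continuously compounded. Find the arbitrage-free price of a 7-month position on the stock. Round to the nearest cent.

$431.29

PV(dividends) I = 3.11·e^(−0.0787·2/12) + 3.11·e^(−0.0787·4/12) + 3.11·e^(−0.0787·6/12)
I = 3.0695 + 3.0295 + 2.9900 = 9.0890
F = (S − I)·e^(rT) = (421.03 − 9.0890) · e^(0.0787·7/12)
= 411.9410 · e^0.045908 = 411.9410 × 1.046978 = $431.29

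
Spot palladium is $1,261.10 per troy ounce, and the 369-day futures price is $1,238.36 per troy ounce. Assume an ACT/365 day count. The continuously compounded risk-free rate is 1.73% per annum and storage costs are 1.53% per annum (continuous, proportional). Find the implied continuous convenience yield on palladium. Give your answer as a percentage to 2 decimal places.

F = S·e^((r+u−y)T) ⇒ (r+u−y) = ln(F/S)/T
ln(1238.36/1261.10) = -0.018196; /T ⇒ -0.017999
y = r + u − ln(F/S)/T = 0.0173 + 0.0153 + 0.017999 = 0.050599
y = 5.06%

5.06%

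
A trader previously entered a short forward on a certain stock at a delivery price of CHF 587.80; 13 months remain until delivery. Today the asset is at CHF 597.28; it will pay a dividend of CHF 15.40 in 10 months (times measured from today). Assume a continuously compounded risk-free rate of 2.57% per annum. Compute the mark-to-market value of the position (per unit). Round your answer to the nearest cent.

-CHF 10.55

PV(remaining dividends) I = 15.40·e^(−0.0257·10/12) = 15.0737
Current forward F = (S − I)·e^(rT) = (597.28 − 15.0737)·e^(0.0257·13/12) = 582.2063 × 1.028233 = 598.6437
Value (long) = (F − K)·e^(−rT) = (598.6437 − 587.80) × 0.972542 = 10.5460
Short position value = −(long value) = -CHF 10.55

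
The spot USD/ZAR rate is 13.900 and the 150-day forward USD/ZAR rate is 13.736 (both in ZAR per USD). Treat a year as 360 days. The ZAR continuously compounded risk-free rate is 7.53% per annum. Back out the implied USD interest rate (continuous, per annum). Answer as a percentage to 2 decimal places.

10.38%

F = S·e^((r_ZAR − r_USD)T) ⇒ r_USD = r_ZAR − ln(F/S)/T
ln(13.736/13.900) = -0.011869; /(150/360) = -0.028486
r_USD = 0.0753 + 0.028486 = 0.103786
r_USD = 10.38%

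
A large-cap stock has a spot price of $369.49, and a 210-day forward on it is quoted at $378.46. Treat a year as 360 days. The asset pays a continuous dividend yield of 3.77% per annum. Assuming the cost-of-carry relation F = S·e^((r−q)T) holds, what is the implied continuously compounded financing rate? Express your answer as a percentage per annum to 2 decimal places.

From F = S·e^((r−q)T): (r − q) = ln(F/S)/T
ln(378.46/369.49) = ln(1.024277) = 0.023987
(r − q) = 0.023987 / (210/360) = 0.041121
r = ln(F/S)/T + q = 0.041121 + 0.0377 = 0.078821
r = 7.88%

7.88%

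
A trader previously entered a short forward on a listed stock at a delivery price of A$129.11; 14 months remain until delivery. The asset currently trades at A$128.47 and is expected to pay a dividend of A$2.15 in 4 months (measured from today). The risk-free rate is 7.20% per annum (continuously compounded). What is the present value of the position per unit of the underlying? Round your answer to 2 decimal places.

-A$7.66

PV(remaining dividends) I = 2.15·e^(−0.0720·4/12) = 2.0990
Current forward F = (S − I)·e^(rT) = (128.47 − 2.0990)·e^(0.0720·14/12) = 126.3710 × 1.087629 = 137.4448
Value (long) = (F − K)·e^(−rT) = (137.4448 − 129.11) × 0.919431 = 7.6633
Short position value = −(long value) = -A$7.66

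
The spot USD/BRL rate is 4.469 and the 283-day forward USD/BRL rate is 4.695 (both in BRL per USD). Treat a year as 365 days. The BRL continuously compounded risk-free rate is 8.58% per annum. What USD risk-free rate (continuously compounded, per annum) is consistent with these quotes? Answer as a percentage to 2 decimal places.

F = S·e^((r_BRL − r_USD)T) ⇒ r_USD = r_BRL − ln(F/S)/T
ln(4.695/4.469) = 0.049333; /(283/365) = 0.063627
r_USD = 0.0858 − 0.063627 = 0.022173
r_USD = 2.22%

2.22%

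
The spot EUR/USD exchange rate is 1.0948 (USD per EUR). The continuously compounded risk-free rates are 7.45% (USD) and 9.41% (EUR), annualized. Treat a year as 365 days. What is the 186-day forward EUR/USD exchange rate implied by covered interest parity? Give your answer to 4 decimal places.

1.0839

F = S·e^((r_USD − r_EUR)T) = 1.0948 · e^((0.0745 − 0.0941) × 186/365)
= 1.0948 · e^-0.009988 = 1.0948 × 0.990062
F = 1.0839 USD per EUR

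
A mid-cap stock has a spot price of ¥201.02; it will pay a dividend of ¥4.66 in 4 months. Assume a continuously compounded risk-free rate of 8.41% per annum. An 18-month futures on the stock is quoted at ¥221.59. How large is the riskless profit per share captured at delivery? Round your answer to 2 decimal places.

PV(dividends) I = 4.66·e^(−0.0841·4/12) = 4.5312
Fair futures F* = (S − I)·e^(rT) = (201.02 − 4.5312)·e^0.126150 = 196.4888 × 1.134452 = 222.9071
Market ¥221.59 < fair 222.9071: forward underpriced → reverse cash-and-carry (short the stock, invest proceeds at r, pay the dividends, go long the forward).
Profit at T = |F_mkt − F*| = |221.59 − 222.9071| = ¥1.32 per share

¥1.32 per share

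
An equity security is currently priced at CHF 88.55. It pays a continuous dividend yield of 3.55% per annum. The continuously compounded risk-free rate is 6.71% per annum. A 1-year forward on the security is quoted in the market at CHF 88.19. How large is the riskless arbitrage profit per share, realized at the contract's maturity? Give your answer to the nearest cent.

CHF 3.20 per share

Fair forward: F* = S·e^(carry·T), with carry = (r − q) = 0.0671 − 0.0355 = 0.0316
F* = 88.55 · e^(0.0316 × 12/12) = 88.55 · e^0.031600 = 88.55 × 1.032105 = CHF 91.3929
Market CHF 88.19 < fair CHF 91.3929: forward underpriced → reverse cash-and-carry (short spot, go long the forward).
At maturity, profit = |F_mkt − F*| = |88.19 − 91.3929| = CHF 3.20 per share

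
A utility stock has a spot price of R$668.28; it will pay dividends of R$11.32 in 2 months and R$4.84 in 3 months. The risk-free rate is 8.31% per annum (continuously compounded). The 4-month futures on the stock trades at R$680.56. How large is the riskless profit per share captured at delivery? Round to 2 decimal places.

PV(dividends) I = 11.32·e^(−0.0831·2/12) + 4.84·e^(−0.0831·3/12) = 15.9048
Fair futures F* = (S − I)·e^(rT) = (668.28 − 15.9048)·e^0.027700 = 652.3752 × 1.028087 = 670.6985
Market R$680.56 > fair 670.6985: forward overpriced → cash-and-carry (borrow at r, buy the stock and collect the dividends, short the forward).
Profit at T = |F_mkt − F*| = |680.56 − 670.6985| = R$9.86 per share

R$9.86 per share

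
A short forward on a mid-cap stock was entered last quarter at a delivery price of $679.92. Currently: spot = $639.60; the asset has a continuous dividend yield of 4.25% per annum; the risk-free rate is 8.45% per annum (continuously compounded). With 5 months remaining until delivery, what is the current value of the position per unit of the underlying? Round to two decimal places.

Current fair forward for the remaining 5 months: F = S·e^((r − q)·T), (r − q) = 0.0845 − 0.0425 = 0.0420
F = 639.60 · e^(0.0420 × 5/12) = 639.60 × 1.017654 = 650.8915
Value of long forward = (F − K)·e^(−rT) = (650.8915 − 679.92) · e^(−0.0845·5/12)
= -29.0285 × 0.965404 = -28.02
Short position value = −(long value) = $28.02

$28.02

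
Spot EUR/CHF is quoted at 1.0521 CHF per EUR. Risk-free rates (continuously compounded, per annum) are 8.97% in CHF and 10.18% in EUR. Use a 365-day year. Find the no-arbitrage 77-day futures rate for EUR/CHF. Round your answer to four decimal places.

F = S·e^((r_CHF − r_EUR)T) = 1.0521 · e^((0.0897 − 0.1018) × 77/365)
= 1.0521 · e^-0.002553 = 1.0521 × 0.997450
F = 1.0494 CHF per EUR

1.0494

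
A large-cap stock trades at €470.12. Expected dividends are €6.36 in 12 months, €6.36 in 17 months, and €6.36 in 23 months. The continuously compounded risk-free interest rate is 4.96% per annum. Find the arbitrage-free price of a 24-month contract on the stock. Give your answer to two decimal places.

PV(dividends) I = 6.36·e^(−0.0496·12/12) + 6.36·e^(−0.0496·17/12) + 6.36·e^(−0.0496·23/12)
I = 6.0522 + 5.9284 + 5.7832 = 17.7638
F = (S − I)·e^(rT) = (470.12 − 17.7638) · e^(0.0496·24/12)
= 452.3562 · e^0.099200 = 452.3562 × 1.104287 = €499.53

€499.53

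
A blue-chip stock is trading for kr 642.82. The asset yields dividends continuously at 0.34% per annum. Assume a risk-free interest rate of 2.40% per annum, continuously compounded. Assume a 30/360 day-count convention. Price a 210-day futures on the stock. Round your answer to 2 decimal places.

F = S·e^((r − q)T) = 642.82 · e^((0.0240 − 0.0034) × 210/360)
= 642.82 · e^0.012017 = 642.82 × 1.012089
F = kr 650.59

kr 650.59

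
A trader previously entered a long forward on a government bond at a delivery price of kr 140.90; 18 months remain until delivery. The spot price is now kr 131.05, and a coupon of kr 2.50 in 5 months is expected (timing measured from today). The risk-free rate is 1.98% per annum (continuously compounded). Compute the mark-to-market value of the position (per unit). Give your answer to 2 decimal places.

PV(remaining coupons) I = 2.50·e^(−0.0198·5/12) = 2.4795
Current forward F = (S − I)·e^(rT) = (131.05 − 2.4795)·e^(0.0198·18/12) = 128.5705 × 1.030145 = 132.4463
Value (long) = (F − K)·e^(−rT) = (132.4463 − 140.90) × 0.970737 = -8.2063
Value = -kr 8.21

-kr 8.21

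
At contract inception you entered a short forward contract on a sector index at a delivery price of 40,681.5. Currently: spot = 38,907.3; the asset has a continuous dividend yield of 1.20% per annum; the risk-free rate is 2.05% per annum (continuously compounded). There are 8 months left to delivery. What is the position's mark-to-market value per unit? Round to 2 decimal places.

1532.02

Current fair forward for the remaining 8 months: F = S·e^((r − q)·T), (r − q) = 0.0205 − 0.0120 = 0.0085
F = 38907.3 · e^(0.0085 × 8/12) = 38907.3 × 1.00568275 = 39128.4005
Value of long forward = (F − K)·e^(−rT) = (39128.4005 − 40681.5) · e^(−0.0205·8/12)
= -1553.0995 × 0.98642630 = -1532.02
Short position value = −(long value) = 1532.02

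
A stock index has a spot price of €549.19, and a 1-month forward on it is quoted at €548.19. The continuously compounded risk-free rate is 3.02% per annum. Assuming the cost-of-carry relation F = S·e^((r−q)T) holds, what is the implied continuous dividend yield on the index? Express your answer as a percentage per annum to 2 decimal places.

From F = S·e^((r−q)T): (r − q) = ln(F/S)/T
ln(548.19/549.19) = ln(0.998179) = -0.001823
(r − q) = -0.001823 / (1/12) = -0.021876
q = r − ln(F/S)/T = 0.0302 + 0.021876 = 0.052076
q = 5.21%

5.21%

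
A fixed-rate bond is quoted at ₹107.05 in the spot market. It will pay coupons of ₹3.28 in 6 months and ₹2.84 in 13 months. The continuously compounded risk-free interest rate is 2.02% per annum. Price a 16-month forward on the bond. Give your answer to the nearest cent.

PV(coupons) I = 3.28·e^(−0.0202·6/12) + 2.84·e^(−0.0202·13/12)
I = 3.2470 + 2.7785 = 6.0255
F = (S − I)·e^(rT) = (107.05 − 6.0255) · e^(0.0202·16/12)
= 101.0245 · e^0.026933 = 101.0245 × 1.027299 = ₹103.78

₹103.78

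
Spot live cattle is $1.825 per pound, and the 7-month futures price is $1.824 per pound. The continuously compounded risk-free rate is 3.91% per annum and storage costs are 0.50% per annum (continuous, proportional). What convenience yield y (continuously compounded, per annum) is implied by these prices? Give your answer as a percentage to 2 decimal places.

F = S·e^((r+u−y)T) ⇒ (r+u−y) = ln(F/S)/T
ln(1.824/1.825) = -0.000548; /T ⇒ -0.000939
y = r + u − ln(F/S)/T = 0.0391 + 0.0050 + 0.000939 = 0.045039
y = 4.50%

4.50%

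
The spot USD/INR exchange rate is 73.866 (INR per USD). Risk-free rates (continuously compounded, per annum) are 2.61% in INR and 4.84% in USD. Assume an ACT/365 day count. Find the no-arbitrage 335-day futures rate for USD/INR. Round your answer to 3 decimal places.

72.370

F = S·e^((r_INR − r_USD)T) = 73.866 · e^((0.0261 − 0.0484) × 335/365)
= 73.866 · e^-0.020467 = 73.866 × 0.979741
F = 72.370 INR per USD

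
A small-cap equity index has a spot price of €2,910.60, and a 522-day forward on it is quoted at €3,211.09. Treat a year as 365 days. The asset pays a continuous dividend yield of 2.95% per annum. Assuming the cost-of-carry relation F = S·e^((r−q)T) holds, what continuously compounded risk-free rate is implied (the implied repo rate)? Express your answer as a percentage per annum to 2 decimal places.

9.82%

From F = S·e^((r−q)T): (r − q) = ln(F/S)/T
ln(3211.09/2910.60) = ln(1.103240) = 0.098251
(r − q) = 0.098251 / (522/365) = 0.068700
r = ln(F/S)/T + q = 0.068700 + 0.0295 = 0.098200
r = 9.82%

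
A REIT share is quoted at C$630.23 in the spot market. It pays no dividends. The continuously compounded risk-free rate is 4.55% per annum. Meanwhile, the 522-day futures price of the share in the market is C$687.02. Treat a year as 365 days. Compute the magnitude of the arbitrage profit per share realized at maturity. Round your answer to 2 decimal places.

C$14.42 per share

Fair futures: F* = S·e^(carry·T), with carry = r = 0.0455
F* = 630.23 · e^(0.0455 × 522/365) = 630.23 · e^0.065071 = 630.23 × 1.067235 = C$672.6035
Market C$687.02 > fair C$672.6035: forward overpriced → cash-and-carry (buy spot, short the forward).
At maturity, profit = |F_mkt − F*| = |687.02 − 672.6035| = C$14.42 per share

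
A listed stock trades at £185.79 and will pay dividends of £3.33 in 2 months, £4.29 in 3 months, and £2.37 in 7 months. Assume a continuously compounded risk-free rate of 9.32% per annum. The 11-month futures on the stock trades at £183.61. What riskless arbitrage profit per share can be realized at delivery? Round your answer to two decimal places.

£8.17 per share

PV(dividends) I = 3.33·e^(−0.0932·2/12) + 4.29·e^(−0.0932·3/12) + 2.37·e^(−0.0932·7/12) = 9.7145
Fair futures F* = (S − I)·e^(rT) = (185.79 − 9.7145)·e^0.085433 = 176.0755 × 1.089189 = 191.7795
Market £183.61 < fair 191.7795: forward underpriced → reverse cash-and-carry (short the stock, invest proceeds at r, pay the dividends, go long the forward).
Profit at T = |F_mkt − F*| = |183.61 − 191.7795| = £8.17 per share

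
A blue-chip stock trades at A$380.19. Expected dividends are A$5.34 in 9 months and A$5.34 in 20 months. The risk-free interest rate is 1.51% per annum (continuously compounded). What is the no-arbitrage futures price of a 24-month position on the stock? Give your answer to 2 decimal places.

PV(dividends) I = 5.34·e^(−0.0151·9/12) + 5.34·e^(−0.0151·20/12)
I = 5.2799 + 5.2073 = 10.4872
F = (S − I)·e^(rT) = (380.19 − 10.4872) · e^(0.0151·24/12)
= 369.7028 · e^0.030200 = 369.7028 × 1.030661 = A$381.04

A$381.04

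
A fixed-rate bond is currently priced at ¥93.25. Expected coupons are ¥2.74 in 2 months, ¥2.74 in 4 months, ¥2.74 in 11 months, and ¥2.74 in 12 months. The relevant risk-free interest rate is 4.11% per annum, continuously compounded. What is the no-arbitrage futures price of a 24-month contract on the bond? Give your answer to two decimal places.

¥89.63

PV(coupons) I = 2.74·e^(−0.0411·2/12) + 2.74·e^(−0.0411·4/12) + 2.74·e^(−0.0411·11/12) + 2.74·e^(−0.0411·12/12)
I = 2.7213 + 2.7027 + 2.6387 + 2.6297 = 10.6924
F = (S − I)·e^(rT) = (93.25 − 10.6924) · e^(0.0411·24/12)
= 82.5576 · e^0.082200 = 82.5576 × 1.085673 = ¥89.63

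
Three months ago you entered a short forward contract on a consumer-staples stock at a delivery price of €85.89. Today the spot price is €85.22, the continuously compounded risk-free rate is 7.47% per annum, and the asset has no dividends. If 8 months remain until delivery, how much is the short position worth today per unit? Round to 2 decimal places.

Current fair forward for the remaining 8 months: F = S·e^(r·T), r = 0.0747
F = 85.22 · e^(0.0747 × 8/12) = 85.22 × 1.051061 = 89.5714
Value of long forward = (F − K)·e^(−rT) = (89.5714 − 85.89) · e^(−0.0747·8/12)
= 3.6814 × 0.951420 = 3.50
Short position value = −(long value) = -€3.50

-€3.50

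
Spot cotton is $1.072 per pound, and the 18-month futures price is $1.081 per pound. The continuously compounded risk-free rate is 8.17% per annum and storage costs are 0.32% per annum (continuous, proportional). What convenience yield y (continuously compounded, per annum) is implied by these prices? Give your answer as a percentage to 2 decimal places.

7.93%

F = S·e^((r+u−y)T) ⇒ (r+u−y) = ln(F/S)/T
ln(1.081/1.072) = 0.008360; /T ⇒ 0.005573
y = r + u − ln(F/S)/T = 0.0817 + 0.0032 − 0.005573 = 0.079327
y = 7.93%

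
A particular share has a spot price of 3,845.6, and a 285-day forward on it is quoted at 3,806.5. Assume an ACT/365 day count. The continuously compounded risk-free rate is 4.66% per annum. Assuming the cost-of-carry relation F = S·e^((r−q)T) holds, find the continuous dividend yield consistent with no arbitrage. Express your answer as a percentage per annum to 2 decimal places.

From F = S·e^((r−q)T): (r − q) = ln(F/S)/T
ln(3806.5/3845.6) = ln(0.989833) = -0.010219
(r − q) = -0.010219 / (285/365) = -0.013087
q = r − ln(F/S)/T = 0.0466 + 0.013087 = 0.059687
q = 5.97%

5.97%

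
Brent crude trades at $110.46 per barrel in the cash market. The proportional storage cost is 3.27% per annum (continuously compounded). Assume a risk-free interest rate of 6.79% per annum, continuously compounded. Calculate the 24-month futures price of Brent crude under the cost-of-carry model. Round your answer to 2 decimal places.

Net carry = r + u − y = 0.0679 + 0.0327 − 0.0000 = 0.1006
F = S·e^((r+u−y)T) = 110.46 · e^(0.1006 × 24/12) = 110.46 · e^0.201200
= 110.46 × 1.222869 = $135.08 per barrel

$135.08 per barrel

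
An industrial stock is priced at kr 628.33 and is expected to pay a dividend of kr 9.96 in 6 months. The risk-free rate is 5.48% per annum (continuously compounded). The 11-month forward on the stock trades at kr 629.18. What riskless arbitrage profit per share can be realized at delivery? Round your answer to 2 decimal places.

PV(dividends) I = 9.96·e^(−0.0548·6/12) = 9.6908
Fair forward F* = (S − I)·e^(rT) = (628.33 − 9.6908)·e^0.050233 = 618.6392 × 1.051516 = 650.5090
Market kr 629.18 < fair 650.5090: forward underpriced → reverse cash-and-carry (short the stock, invest proceeds at r, pay the dividends, go long the forward).
Profit at T = |F_mkt − F*| = |629.18 − 650.5090| = kr 21.33 per share

kr 21.33 per share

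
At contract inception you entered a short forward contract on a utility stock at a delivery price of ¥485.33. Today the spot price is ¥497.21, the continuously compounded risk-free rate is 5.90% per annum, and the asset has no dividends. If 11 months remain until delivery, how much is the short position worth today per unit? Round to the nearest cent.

-¥37.43

Current fair forward for the remaining 11 months: F = S·e^(r·T), r = 0.0590
F = 497.21 · e^(0.0590 × 11/12) = 497.21 × 1.055573 = 524.8415
Value of long forward = (F − K)·e^(−rT) = (524.8415 − 485.33) · e^(−0.0590·11/12)
= 39.5115 × 0.947353 = 37.43
Short position value = −(long value) = -¥37.43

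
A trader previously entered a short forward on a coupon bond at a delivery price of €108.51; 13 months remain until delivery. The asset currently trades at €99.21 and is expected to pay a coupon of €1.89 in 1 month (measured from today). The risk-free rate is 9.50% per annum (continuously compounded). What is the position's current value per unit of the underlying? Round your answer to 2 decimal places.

€0.56

PV(remaining coupons) I = 1.89·e^(−0.0950·1/12) = 1.8751
Current forward F = (S − I)·e^(rT) = (99.21 − 1.8751)·e^(0.0950·13/12) = 97.3349 × 1.108399 = 107.8859
Value (long) = (F − K)·e^(−rT) = (107.8859 − 108.51) × 0.902202 = -0.5631
Short position value = −(long value) = €0.56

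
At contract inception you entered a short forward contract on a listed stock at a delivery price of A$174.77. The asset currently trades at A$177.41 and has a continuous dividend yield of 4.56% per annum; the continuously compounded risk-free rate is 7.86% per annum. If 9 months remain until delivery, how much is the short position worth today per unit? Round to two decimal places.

Current fair forward for the remaining 9 months: F = S·e^((r − q)·T), (r − q) = 0.0786 − 0.0456 = 0.0330
F = 177.41 · e^(0.0330 × 9/12) = 177.41 × 1.025059 = 181.8557
Value of long forward = (F − K)·e^(−rT) = (181.8557 − 174.77) · e^(−0.0786·9/12)
= 7.0857 × 0.942754 = 6.68
Short position value = −(long value) = -A$6.68

-A$6.68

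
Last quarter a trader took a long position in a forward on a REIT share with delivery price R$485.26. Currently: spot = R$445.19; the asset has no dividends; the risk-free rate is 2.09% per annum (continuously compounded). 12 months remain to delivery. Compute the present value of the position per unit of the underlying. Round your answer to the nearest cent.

Current fair forward for the remaining 12 months: F = S·e^(r·T), r = 0.0209
F = 445.19 · e^(0.0209 × 12/12) = 445.19 × 1.021120 = 454.5924
Value of long forward = (F − K)·e^(−rT) = (454.5924 − 485.26) · e^(−0.0209·12/12)
= -30.6676 × 0.979317 = -30.03

-R$30.03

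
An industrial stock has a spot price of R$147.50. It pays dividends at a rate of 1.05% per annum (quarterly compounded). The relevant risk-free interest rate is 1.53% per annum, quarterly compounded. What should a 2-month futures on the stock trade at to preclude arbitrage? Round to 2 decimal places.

R$147.62

F = S · (1+r/4)^(4T) / (1+q/4)^(4T)
= 147.50 × 1.002548 / 1.001749 = 147.50 × 1.000798
F = R$147.62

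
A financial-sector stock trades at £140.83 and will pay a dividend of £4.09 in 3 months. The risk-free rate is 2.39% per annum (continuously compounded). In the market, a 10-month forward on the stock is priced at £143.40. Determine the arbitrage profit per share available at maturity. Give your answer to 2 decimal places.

£3.88 per share

PV(dividends) I = 4.09·e^(−0.0239·3/12) = 4.0656
Fair forward F* = (S − I)·e^(rT) = (140.83 − 4.0656)·e^0.019917 = 136.7644 × 1.020117 = 139.5157
Market £143.40 > fair 139.5157: forward overpriced → cash-and-carry (borrow at r, buy the stock and collect the dividends, short the forward).
Profit at T = |F_mkt − F*| = |143.40 − 139.5157| = £3.88 per share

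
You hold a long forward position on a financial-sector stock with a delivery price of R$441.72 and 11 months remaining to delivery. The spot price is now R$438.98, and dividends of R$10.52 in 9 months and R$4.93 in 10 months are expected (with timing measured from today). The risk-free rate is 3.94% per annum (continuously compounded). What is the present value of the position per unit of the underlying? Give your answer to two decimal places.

PV(remaining dividends) I = 10.52·e^(−0.0394·9/12) + 4.93·e^(−0.0394·10/12) = 14.9844
Current forward F = (S − I)·e^(rT) = (438.98 − 14.9844)·e^(0.0394·11/12) = 423.9956 × 1.036777 = 439.5889
Value (long) = (F − K)·e^(−rT) = (439.5889 − 441.72) × 0.964528 = -2.0555
Value = -R$2.06

-R$2.06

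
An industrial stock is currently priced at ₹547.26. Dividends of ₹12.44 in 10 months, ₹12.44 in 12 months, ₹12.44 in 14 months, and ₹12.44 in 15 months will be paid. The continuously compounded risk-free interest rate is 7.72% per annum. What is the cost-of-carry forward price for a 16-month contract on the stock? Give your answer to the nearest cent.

₹555.78

PV(dividends) I = 12.44·e^(−0.0772·10/12) + 12.44·e^(−0.0772·12/12) + 12.44·e^(−0.0772·14/12) + 12.44·e^(−0.0772·15/12)
I = 11.6649 + 11.5158 + 11.3685 + 11.2956 = 45.8448
F = (S − I)·e^(rT) = (547.26 − 45.8448) · e^(0.0772·16/12)
= 501.4152 · e^0.102933 = 501.4152 × 1.108417 = ₹555.78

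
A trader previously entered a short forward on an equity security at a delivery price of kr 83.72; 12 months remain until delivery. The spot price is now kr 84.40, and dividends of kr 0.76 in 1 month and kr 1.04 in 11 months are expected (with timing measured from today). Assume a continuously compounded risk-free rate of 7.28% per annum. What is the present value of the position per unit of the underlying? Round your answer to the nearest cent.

-kr 4.83

PV(remaining dividends) I = 0.76·e^(−0.0728·1/12) + 1.04·e^(−0.0728·11/12) = 1.7283
Current forward F = (S − I)·e^(rT) = (84.40 − 1.7283)·e^(0.0728·12/12) = 82.6717 × 1.075515 = 88.9147
Value (long) = (F − K)·e^(−rT) = (88.9147 − 83.72) × 0.929787 = 4.8300
Short position value = −(long value) = -kr 4.83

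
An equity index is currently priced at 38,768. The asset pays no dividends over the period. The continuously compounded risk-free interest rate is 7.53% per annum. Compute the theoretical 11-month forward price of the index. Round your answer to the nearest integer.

F = S·e^(rT) = 38768 · e^(0.0753 × 11/12)
= 38768 · e^0.069025 = 38768 × 1.071463
F = 41,538

41,538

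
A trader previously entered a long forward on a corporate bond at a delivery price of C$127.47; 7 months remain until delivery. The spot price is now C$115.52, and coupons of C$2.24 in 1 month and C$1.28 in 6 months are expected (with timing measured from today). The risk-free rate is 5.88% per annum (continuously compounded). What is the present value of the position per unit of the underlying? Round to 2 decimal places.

-C$11.12

PV(remaining coupons) I = 2.24·e^(−0.0588·1/12) + 1.28·e^(−0.0588·6/12) = 3.4720
Current forward F = (S − I)·e^(rT) = (115.52 − 3.4720)·e^(0.0588·7/12) = 112.0480 × 1.034895 = 115.9579
Value (long) = (F − K)·e^(−rT) = (115.9579 − 127.47) × 0.966282 = -11.1239
Value = -C$11.12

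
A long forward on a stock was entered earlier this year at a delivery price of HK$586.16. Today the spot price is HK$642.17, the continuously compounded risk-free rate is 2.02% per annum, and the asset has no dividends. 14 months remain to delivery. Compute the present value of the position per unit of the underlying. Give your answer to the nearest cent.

Current fair forward for the remaining 14 months: F = S·e^(r·T), r = 0.0202
F = 642.17 · e^(0.0202 × 14/12) = 642.17 × 1.023847 = 657.4838
Value of long forward = (F − K)·e^(−rT) = (657.4838 − 586.16) · e^(−0.0202·14/12)
= 71.3238 × 0.976709 = 69.66

HK$69.66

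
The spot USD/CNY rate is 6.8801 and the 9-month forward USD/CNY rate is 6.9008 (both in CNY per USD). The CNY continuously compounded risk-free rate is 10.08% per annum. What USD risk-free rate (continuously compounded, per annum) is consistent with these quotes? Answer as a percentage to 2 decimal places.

F = S·e^((r_CNY − r_USD)T) ⇒ r_USD = r_CNY − ln(F/S)/T
ln(6.9008/6.8801) = 0.003004; /(9/12) = 0.004005
r_USD = 0.1008 − 0.004005 = 0.096795
r_USD = 9.68%

9.68%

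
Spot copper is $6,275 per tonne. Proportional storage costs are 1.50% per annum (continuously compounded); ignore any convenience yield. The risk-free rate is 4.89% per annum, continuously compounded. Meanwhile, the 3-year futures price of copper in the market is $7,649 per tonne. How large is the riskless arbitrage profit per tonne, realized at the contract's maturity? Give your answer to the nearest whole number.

$48 per tonne

Fair futures: F* = S·e^(carry·T), with carry = (r + u) = 0.0489 + 0.0150 = 0.0639
F* = 6275 · e^(0.0639 × 3) = 6275 · e^0.191700 = 6275 × 1.211307 = $7600.9514
Market $7649 > fair $7600.9514: forward overpriced → cash-and-carry (buy spot, short the forward).
At maturity, profit = |F_mkt − F*| = |7649 − 7600.9514| = $48 per tonne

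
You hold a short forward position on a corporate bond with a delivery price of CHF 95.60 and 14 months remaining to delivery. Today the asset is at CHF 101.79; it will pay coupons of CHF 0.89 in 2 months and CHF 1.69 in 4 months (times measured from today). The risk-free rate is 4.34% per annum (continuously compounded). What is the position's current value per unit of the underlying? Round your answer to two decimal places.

-CHF 8.36

PV(remaining coupons) I = 0.89·e^(−0.0434·2/12) + 1.69·e^(−0.0434·4/12) = 2.5493
Current forward F = (S − I)·e^(rT) = (101.79 − 2.5493)·e^(0.0434·14/12) = 99.2407 × 1.051937 = 104.3950
Value (long) = (F − K)·e^(−rT) = (104.3950 − 95.60) × 0.950627 = 8.3608
Short position value = −(long value) = -CHF 8.36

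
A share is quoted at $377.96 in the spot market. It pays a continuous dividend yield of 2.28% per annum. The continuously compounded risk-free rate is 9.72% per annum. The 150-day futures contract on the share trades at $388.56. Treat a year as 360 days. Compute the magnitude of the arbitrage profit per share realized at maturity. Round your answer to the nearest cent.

$1.30 per share

Fair futures: F* = S·e^(carry·T), with carry = (r − q) = 0.0972 − 0.0228 = 0.0744
F* = 377.96 · e^(0.0744 × 150/360) = 377.96 · e^0.031000 = 377.96 × 1.031486 = $389.8604
Market $388.56 < fair $389.8604: forward underpriced → reverse cash-and-carry (short spot, go long the forward).
At maturity, profit = |F_mkt − F*| = |388.56 − 389.8604| = $1.30 per share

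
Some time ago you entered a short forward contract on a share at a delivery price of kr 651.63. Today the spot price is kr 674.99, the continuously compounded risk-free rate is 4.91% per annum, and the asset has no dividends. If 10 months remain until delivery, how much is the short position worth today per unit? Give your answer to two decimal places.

Current fair forward for the remaining 10 months: F = S·e^(r·T), r = 0.0491
F = 674.99 · e^(0.0491 × 10/12) = 674.99 × 1.041765 = 703.1810
Value of long forward = (F − K)·e^(−rT) = (703.1810 − 651.63) · e^(−0.0491·10/12)
= 51.5510 × 0.959909 = 49.48
Short position value = −(long value) = -kr 49.48

-kr 49.48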